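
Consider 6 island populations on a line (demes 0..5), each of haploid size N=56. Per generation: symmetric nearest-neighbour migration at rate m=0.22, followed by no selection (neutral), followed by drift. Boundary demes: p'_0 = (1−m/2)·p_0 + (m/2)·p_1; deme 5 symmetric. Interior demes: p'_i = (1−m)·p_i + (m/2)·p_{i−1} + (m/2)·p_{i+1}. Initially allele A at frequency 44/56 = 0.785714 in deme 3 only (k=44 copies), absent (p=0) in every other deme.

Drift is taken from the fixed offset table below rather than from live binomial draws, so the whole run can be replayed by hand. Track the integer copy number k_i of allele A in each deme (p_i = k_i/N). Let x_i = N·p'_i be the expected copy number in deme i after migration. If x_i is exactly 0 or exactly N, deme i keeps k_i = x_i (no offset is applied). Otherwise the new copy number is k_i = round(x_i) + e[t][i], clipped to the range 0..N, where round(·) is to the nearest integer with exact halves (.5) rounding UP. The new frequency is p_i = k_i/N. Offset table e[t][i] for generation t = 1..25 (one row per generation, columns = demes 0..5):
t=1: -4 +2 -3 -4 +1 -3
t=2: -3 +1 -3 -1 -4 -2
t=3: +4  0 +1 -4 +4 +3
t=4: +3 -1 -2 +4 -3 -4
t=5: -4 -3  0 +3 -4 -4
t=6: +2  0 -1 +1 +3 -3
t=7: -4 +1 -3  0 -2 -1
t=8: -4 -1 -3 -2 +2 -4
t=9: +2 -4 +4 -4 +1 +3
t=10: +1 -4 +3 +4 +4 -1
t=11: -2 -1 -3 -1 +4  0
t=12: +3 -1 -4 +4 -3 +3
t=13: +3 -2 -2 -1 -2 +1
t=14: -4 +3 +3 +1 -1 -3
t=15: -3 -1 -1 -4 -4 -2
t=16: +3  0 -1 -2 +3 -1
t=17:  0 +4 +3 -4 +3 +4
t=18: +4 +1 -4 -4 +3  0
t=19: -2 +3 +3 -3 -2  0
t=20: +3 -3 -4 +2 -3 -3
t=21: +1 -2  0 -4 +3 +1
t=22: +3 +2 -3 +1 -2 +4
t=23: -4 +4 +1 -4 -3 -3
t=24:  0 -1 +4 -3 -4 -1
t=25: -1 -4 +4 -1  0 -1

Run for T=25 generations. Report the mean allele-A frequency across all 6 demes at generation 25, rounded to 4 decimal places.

0.0625

t=0: k=[0 0 0 44 0 0]
t=1: x=[0.0000 0.0000 4.8400 34.3200 4.8400 0.0000] k=[0 0 2 30 6 0]
t=2: x=[0.0000 0.2200 4.8600 24.2800 7.9800 0.6600] k=[0 1 2 23 4 0]
t=3: x=[0.1100 1.0000 4.2000 18.6000 5.6500 0.4400] k=[4 1 5 15 10 3]
t=4: x=[3.6700 1.7700 5.6600 13.3500 9.7800 3.7700] k=[7 1 4 17 7 0]
t=5: x=[6.3400 1.9900 5.1000 14.4700 7.3300 0.7700] k=[2 0 5 17 3 0]
t=6: x=[1.7800 0.7700 5.7700 14.1400 4.2100 0.3300] k=[4 1 5 15 7 0]
t=7: x=[3.6700 1.7700 5.6600 13.0200 7.1100 0.7700] k=[0 3 3 13 5 0]
t=8: x=[0.3300 2.6700 4.1000 11.0200 5.3300 0.5500] k=[0 2 1 9 7 0]
t=9: x=[0.2200 1.6700 1.9900 7.9000 6.4500 0.7700] k=[2 0 6 4 7 4]
t=10: x=[1.7800 0.8800 5.1200 4.5500 6.3400 4.3300] k=[3 0 8 9 10 3]
t=11: x=[2.6700 1.2100 7.2300 9.0000 9.1200 3.7700] k=[1 0 4 8 13 4]
t=12: x=[0.8900 0.5500 4.0000 8.1100 11.4600 4.9900] k=[4 0 0 12 8 8]
t=13: x=[3.5600 0.4400 1.3200 10.2400 8.4400 8.0000] k=[7 0 0 9 6 9]
t=14: x=[6.2300 0.7700 0.9900 7.6800 6.6600 8.6700] k=[2 4 4 9 6 6]
t=15: x=[2.2200 3.7800 4.5500 8.1200 6.3300 6.0000] k=[0 3 4 4 2 4]
t=16: x=[0.3300 2.7800 3.8900 3.7800 2.4400 3.7800] k=[3 3 3 2 5 3]
t=17: x=[3.0000 3.0000 2.8900 2.4400 4.4500 3.2200] k=[3 7 6 0 7 7]
t=18: x=[3.4400 6.4500 5.4500 1.4300 6.2300 7.0000] k=[7 7 1 0 9 7]
t=19: x=[7.0000 6.3400 1.5500 1.1000 7.7900 7.2200] k=[5 9 5 0 6 7]
t=20: x=[5.4400 8.1200 4.8900 1.2100 5.4500 6.8900] k=[8 5 1 3 2 4]
t=21: x=[7.6700 4.8900 1.6600 2.6700 2.3300 3.7800] k=[9 3 2 0 5 5]
t=22: x=[8.3400 3.5500 1.8900 0.7700 4.4500 5.0000] k=[11 6 0 2 2 9]
t=23: x=[10.4500 5.8900 0.8800 1.7800 2.7700 8.2300] k=[6 10 2 0 0 5]
t=24: x=[6.4400 8.6800 2.6600 0.2200 0.5500 4.4500] k=[6 8 7 0 0 3]
t=25: x=[6.2200 7.6700 6.3400 0.7700 0.3300 2.6700] k=[5 4 10 0 0 2]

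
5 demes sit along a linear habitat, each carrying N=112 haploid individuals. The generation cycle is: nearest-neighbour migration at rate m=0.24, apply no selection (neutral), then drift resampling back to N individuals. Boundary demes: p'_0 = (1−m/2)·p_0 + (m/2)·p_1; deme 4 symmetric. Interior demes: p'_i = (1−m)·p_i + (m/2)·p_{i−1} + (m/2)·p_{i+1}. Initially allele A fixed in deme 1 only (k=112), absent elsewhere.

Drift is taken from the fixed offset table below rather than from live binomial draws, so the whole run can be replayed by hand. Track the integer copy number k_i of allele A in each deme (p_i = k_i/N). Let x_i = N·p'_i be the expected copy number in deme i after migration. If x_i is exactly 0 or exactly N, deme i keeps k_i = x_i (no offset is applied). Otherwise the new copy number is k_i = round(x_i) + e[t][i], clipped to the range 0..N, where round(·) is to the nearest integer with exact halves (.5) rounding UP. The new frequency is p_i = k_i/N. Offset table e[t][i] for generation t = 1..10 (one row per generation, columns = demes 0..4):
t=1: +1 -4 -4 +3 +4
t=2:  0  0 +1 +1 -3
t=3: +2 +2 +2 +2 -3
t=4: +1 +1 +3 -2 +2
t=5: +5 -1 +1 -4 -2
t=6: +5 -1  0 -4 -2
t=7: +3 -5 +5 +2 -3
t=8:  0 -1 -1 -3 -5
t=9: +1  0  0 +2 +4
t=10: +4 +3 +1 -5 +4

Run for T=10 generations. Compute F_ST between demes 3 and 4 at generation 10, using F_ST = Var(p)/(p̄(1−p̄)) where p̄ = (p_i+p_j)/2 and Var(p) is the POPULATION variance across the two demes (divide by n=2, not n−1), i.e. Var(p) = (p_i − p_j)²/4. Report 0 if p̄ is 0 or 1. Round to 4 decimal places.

0.0026

t=0: k=[0 112 0 0 0]
t=1: x=[13.4400 85.1200 13.4400 0.0000 0.0000] k=[14 81 9 0 0]
t=2: x=[22.0400 64.3200 16.5600 1.0800 0.0000] k=[22 64 18 2 0]
t=3: x=[27.0400 53.4400 21.6000 3.6800 0.2400] k=[29 55 24 6 0]
t=4: x=[32.1200 48.1600 25.5600 7.4400 0.7200] k=[33 49 29 5 3]
t=5: x=[34.9200 44.6800 28.5200 7.6400 3.2400] k=[40 44 30 4 1]
t=6: x=[40.4800 41.8400 28.5600 6.7600 1.3600] k=[45 41 29 3 0]
t=7: x=[44.5200 40.0400 27.3200 5.7600 0.3600] k=[48 35 32 8 0]
t=8: x=[46.4400 36.2000 29.4800 9.9200 0.9600] k=[46 35 28 7 0]
t=9: x=[44.6800 35.4800 26.3200 8.6800 0.8400] k=[46 35 26 11 5]
t=10: x=[44.6800 35.2400 25.2800 12.0800 5.7200] k=[49 38 26 7 10]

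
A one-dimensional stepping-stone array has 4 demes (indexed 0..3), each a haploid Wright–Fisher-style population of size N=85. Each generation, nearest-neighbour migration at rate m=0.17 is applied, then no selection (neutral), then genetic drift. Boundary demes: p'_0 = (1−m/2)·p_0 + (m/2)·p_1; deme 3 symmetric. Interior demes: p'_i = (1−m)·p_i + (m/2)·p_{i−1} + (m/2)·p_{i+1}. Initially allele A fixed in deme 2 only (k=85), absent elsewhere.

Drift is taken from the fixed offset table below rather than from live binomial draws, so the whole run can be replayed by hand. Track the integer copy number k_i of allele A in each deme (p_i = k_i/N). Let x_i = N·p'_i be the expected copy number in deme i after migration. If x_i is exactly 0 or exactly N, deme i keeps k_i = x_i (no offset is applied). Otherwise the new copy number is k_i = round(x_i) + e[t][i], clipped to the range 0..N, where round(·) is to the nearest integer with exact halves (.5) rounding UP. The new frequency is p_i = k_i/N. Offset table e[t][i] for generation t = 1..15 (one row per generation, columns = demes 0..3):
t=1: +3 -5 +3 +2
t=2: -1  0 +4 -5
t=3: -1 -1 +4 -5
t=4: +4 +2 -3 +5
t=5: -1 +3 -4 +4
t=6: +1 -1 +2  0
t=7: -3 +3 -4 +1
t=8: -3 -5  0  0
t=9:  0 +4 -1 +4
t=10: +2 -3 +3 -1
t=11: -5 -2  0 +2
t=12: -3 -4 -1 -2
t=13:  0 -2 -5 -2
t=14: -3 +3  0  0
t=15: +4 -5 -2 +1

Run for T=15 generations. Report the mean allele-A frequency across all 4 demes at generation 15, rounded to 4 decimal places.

t=0: k=[0 0 85 0]
t=1: x=[0.0000 7.2250 70.5500 7.2250] k=[0 2 74 9]
t=2: x=[0.1700 7.9500 62.3550 14.5250] k=[0 8 66 10]
t=3: x=[0.6800 12.2500 56.3100 14.7600] k=[0 11 60 10]
t=4: x=[0.9350 14.2300 51.5850 14.2500] k=[5 16 49 19]
t=5: x=[5.9350 17.8700 43.6450 21.5500] k=[5 21 40 26]
t=6: x=[6.3600 21.2550 37.1950 27.1900] k=[7 20 39 27]
t=7: x=[8.1050 20.5100 36.3650 28.0200] k=[5 24 32 29]
t=8: x=[6.6150 23.0650 31.0650 29.2550] k=[4 18 31 29]
t=9: x=[5.1900 17.9150 29.7250 29.1700] k=[5 22 29 33]
t=10: x=[6.4450 21.1500 28.7450 32.6600] k=[8 18 32 32]
t=11: x=[8.8500 18.3400 30.8100 32.0000] k=[4 16 31 34]
t=12: x=[5.0200 16.2550 29.9800 33.7450] k=[2 12 29 32]
t=13: x=[2.8500 12.5950 27.8100 31.7450] k=[3 11 23 30]
t=14: x=[3.6800 11.3400 22.5750 29.4050] k=[1 14 23 29]
t=15: x=[2.1050 13.6600 22.7450 28.4900] k=[6 9 21 29]

0.1912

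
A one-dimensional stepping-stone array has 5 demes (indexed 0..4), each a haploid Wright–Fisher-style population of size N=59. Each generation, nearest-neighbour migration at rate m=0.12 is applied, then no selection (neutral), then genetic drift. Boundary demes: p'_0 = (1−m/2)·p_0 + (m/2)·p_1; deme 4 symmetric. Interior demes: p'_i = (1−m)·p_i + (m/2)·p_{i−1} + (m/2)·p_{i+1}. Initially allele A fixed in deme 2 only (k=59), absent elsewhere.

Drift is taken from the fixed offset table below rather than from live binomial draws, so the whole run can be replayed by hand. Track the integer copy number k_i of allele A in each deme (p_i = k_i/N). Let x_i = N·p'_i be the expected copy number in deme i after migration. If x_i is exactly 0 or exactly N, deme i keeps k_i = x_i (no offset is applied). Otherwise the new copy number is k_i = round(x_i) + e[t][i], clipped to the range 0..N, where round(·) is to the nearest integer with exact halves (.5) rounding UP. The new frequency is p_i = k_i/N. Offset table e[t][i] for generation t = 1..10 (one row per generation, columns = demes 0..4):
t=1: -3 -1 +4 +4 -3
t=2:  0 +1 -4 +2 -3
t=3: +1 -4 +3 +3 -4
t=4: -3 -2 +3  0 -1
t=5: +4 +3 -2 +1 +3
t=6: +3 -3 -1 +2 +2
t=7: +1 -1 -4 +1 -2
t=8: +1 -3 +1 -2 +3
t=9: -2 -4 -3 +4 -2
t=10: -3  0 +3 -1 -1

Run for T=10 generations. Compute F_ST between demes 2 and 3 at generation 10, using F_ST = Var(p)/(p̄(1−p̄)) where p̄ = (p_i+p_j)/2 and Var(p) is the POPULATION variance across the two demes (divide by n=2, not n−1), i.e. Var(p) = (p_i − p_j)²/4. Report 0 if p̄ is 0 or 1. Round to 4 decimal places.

t=0: k=[0 0 59 0 0]
t=1: x=[0.0000 3.5400 51.9200 3.5400 0.0000] k=[0 3 56 8 0]
t=2: x=[0.1800 6.0000 49.9400 10.4000 0.4800] k=[0 7 46 12 0]
t=3: x=[0.4200 8.9200 41.6200 13.3200 0.7200] k=[1 5 45 16 0]
t=4: x=[1.2400 7.1600 40.8600 16.7800 0.9600] k=[0 5 44 17 0]
t=5: x=[0.3000 7.0400 40.0400 17.6000 1.0200] k=[4 10 38 19 4]
t=6: x=[4.3600 11.3200 35.1800 19.2400 4.9000] k=[7 8 34 21 7]
t=7: x=[7.0600 9.5000 31.6600 20.9400 7.8400] k=[8 9 28 22 6]
t=8: x=[8.0600 10.0800 26.5000 21.4000 6.9600] k=[9 7 28 19 10]
t=9: x=[8.8800 8.3800 26.2000 19.0000 10.5400] k=[7 4 23 23 9]
t=10: x=[6.8200 5.3200 21.8600 22.1600 9.8400] k=[4 5 25 21 9]

0.0048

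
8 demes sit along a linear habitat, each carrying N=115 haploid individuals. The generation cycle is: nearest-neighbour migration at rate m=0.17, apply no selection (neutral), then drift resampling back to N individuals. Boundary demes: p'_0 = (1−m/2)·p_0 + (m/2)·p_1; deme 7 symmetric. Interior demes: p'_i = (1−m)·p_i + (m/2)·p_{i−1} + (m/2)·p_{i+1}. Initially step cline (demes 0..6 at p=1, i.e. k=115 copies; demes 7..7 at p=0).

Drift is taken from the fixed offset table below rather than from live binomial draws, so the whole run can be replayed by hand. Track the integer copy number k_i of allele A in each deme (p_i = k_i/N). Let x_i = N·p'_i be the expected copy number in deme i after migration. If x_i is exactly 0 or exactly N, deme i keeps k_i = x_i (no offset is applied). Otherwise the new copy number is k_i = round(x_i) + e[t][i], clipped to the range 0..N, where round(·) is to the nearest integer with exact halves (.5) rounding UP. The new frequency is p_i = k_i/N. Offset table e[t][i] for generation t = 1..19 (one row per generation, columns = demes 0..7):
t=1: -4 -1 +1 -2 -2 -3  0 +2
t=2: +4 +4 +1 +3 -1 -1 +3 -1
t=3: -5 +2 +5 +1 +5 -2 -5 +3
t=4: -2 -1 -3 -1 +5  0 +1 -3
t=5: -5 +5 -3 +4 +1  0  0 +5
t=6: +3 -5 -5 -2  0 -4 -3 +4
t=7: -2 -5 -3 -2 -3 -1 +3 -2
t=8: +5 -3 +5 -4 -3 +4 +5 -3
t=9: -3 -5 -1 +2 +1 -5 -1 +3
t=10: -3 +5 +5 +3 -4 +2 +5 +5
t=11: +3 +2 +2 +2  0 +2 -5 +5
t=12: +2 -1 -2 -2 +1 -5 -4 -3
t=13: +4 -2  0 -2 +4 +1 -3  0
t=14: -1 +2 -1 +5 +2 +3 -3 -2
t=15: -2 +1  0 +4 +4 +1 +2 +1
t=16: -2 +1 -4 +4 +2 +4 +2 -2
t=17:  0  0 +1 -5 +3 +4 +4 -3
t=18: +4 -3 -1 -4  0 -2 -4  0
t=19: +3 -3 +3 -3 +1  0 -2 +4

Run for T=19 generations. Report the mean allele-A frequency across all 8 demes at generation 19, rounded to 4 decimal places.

t=0: k=[115 115 115 115 115 115 115 0]
t=1: x=[115.0000 115.0000 115.0000 115.0000 115.0000 115.0000 105.2250 9.7750] k=[115 115 115 115 115 115 105 12]
t=2: x=[115.0000 115.0000 115.0000 115.0000 115.0000 114.1500 97.9450 19.9050] k=[115 115 115 115 115 113 101 19]
t=3: x=[115.0000 115.0000 115.0000 115.0000 114.8300 112.1500 95.0500 25.9700] k=[115 115 115 115 115 110 90 29]
t=4: x=[115.0000 115.0000 115.0000 115.0000 114.5750 108.7250 86.5150 34.1850] k=[115 115 115 115 115 109 88 31]
t=5: x=[115.0000 115.0000 115.0000 115.0000 114.4900 107.7250 84.9400 35.8450] k=[115 115 115 115 115 108 85 41]
t=6: x=[115.0000 115.0000 115.0000 115.0000 114.4050 106.6400 83.2150 44.7400] k=[115 115 115 115 114 103 80 49]
t=7: x=[115.0000 115.0000 115.0000 114.9150 113.1500 101.9800 79.3200 51.6350] k=[115 115 115 113 110 101 82 50]
t=8: x=[115.0000 115.0000 114.8300 112.9150 109.4900 100.1500 80.8950 52.7200] k=[115 115 115 109 106 104 86 50]
t=9: x=[115.0000 115.0000 114.4900 109.2550 106.0850 102.6400 84.4700 53.0600] k=[115 115 113 111 107 98 83 56]
t=10: x=[115.0000 114.8300 113.0000 110.8300 106.5750 97.4900 81.9800 58.2950] k=[115 115 115 114 103 99 87 63]
t=11: x=[115.0000 115.0000 114.9150 113.1500 103.5950 98.3200 85.9800 65.0400] k=[115 115 115 115 104 100 81 70]
t=12: x=[115.0000 115.0000 115.0000 114.0650 104.5950 98.7250 81.6800 70.9350] k=[115 115 115 112 106 94 78 68]
t=13: x=[115.0000 115.0000 114.7450 111.7450 105.4900 93.6600 78.5100 68.8500] k=[115 115 115 110 109 95 76 69]
t=14: x=[115.0000 115.0000 114.5750 110.3400 107.8950 94.5750 77.0200 69.5950] k=[115 115 114 115 110 98 74 68]
t=15: x=[115.0000 114.9150 114.1700 114.4900 109.4050 96.9800 75.5300 68.5100] k=[115 115 114 115 113 98 78 70]
t=16: x=[115.0000 114.9150 114.1700 114.7450 111.8950 97.5750 79.0200 70.6800] k=[115 115 110 115 114 102 81 69]
t=17: x=[115.0000 114.5750 110.8500 114.4900 113.0650 101.2350 81.7650 70.0200] k=[115 115 112 109 115 105 86 67]
t=18: x=[115.0000 114.7450 112.0000 109.7650 113.6400 104.2350 86.0000 68.6150] k=[115 112 111 106 114 102 82 69]
t=19: x=[114.7450 112.1700 110.6600 107.1050 112.3000 101.3200 82.5950 70.1050] k=[115 109 114 104 113 101 81 74]

0.8815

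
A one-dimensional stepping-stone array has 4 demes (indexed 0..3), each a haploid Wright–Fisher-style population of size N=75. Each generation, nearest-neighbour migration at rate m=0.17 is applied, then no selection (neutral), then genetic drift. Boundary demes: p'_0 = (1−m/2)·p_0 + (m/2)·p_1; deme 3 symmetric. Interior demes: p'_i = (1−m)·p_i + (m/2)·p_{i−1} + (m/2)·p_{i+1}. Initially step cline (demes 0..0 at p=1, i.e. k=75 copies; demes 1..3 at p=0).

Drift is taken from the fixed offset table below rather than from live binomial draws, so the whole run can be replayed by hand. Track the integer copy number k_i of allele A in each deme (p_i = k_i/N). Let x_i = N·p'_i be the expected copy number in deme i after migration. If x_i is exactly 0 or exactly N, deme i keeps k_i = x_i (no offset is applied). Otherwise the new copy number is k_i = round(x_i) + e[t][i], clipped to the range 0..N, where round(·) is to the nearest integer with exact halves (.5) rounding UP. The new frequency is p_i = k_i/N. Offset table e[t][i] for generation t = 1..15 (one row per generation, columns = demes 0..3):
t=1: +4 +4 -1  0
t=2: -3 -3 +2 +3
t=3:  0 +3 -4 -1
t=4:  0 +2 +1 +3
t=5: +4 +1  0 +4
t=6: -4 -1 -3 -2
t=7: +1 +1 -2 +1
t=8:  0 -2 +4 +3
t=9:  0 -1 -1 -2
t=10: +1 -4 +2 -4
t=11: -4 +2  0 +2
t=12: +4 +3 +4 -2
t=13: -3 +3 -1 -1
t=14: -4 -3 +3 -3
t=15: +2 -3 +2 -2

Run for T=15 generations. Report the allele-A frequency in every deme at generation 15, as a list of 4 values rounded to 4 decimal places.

t=0: k=[75 0 0 0]
t=1: x=[68.6250 6.3750 0.0000 0.0000] k=[73 10 0 0]
t=2: x=[67.6450 14.5050 0.8500 0.0000] k=[65 12 3 0]
t=3: x=[60.4950 15.7400 3.5100 0.2550] k=[60 19 0 0]
t=4: x=[56.5150 20.8700 1.6150 0.0000] k=[57 23 3 0]
t=5: x=[54.1100 24.1900 4.4450 0.2550] k=[58 25 4 4]
t=6: x=[55.1950 26.0200 5.7850 4.0000] k=[51 25 3 2]
t=7: x=[48.7900 25.3400 4.7850 2.0850] k=[50 26 3 3]
t=8: x=[47.9600 26.0850 4.9550 3.0000] k=[48 24 9 6]
t=9: x=[45.9600 24.7650 10.0200 6.2550] k=[46 24 9 4]
t=10: x=[44.1300 24.5950 9.8500 4.4250] k=[45 21 12 0]
t=11: x=[42.9600 22.2750 11.7450 1.0200] k=[39 24 12 3]
t=12: x=[37.7250 24.2550 12.2550 3.7650] k=[42 27 16 2]
t=13: x=[40.7250 27.3400 15.7450 3.1900] k=[38 30 15 2]
t=14: x=[37.3200 29.4050 15.1700 3.1050] k=[33 26 18 0]
t=15: x=[32.4050 25.9150 17.1500 1.5300] k=[34 23 19 0]

[0.4533, 0.3067, 0.2533, 0.0000]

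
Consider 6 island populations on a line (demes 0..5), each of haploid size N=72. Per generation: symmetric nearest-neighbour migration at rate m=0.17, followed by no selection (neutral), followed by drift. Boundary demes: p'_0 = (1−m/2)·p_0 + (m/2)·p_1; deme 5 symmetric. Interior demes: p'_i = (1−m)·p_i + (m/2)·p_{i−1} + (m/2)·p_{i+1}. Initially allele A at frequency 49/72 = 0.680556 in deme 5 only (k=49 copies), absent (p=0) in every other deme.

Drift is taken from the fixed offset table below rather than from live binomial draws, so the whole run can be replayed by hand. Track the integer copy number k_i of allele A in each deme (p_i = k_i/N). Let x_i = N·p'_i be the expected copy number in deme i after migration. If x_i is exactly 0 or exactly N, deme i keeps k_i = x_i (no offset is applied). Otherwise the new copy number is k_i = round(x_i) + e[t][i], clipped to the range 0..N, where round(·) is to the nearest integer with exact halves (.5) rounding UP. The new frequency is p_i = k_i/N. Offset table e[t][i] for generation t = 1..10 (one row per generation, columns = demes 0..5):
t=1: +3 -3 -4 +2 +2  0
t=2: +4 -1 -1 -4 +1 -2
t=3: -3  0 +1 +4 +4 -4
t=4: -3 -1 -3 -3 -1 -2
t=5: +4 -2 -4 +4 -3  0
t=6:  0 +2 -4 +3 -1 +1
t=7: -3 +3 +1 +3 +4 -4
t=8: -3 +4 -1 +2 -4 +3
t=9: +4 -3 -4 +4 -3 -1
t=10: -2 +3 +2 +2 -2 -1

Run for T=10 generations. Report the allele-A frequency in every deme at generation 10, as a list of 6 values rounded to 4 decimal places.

t=0: k=[0 0 0 0 0 49]
t=1: x=[0.0000 0.0000 0.0000 0.0000 4.1650 44.8350] k=[0 0 0 0 6 45]
t=2: x=[0.0000 0.0000 0.0000 0.5100 8.8050 41.6850] k=[0 0 0 0 10 40]
t=3: x=[0.0000 0.0000 0.0000 0.8500 11.7000 37.4500] k=[0 0 0 5 16 33]
t=4: x=[0.0000 0.0000 0.4250 5.5100 16.5100 31.5550] k=[0 0 0 3 16 30]
t=5: x=[0.0000 0.0000 0.2550 3.8500 16.0850 28.8100] k=[0 0 0 8 13 29]
t=6: x=[0.0000 0.0000 0.6800 7.7450 13.9350 27.6400] k=[0 0 0 11 13 29]
t=7: x=[0.0000 0.0000 0.9350 10.2350 14.1900 27.6400] k=[0 0 2 13 18 24]
t=8: x=[0.0000 0.1700 2.7650 12.4900 18.0850 23.4900] k=[0 4 2 14 14 26]
t=9: x=[0.3400 3.4900 3.1900 12.9800 15.0200 24.9800] k=[4 0 0 17 12 24]
t=10: x=[3.6600 0.3400 1.4450 15.1300 13.4450 22.9800] k=[2 3 3 17 11 22]

[0.0278, 0.0417, 0.0417, 0.2361, 0.1528, 0.3056]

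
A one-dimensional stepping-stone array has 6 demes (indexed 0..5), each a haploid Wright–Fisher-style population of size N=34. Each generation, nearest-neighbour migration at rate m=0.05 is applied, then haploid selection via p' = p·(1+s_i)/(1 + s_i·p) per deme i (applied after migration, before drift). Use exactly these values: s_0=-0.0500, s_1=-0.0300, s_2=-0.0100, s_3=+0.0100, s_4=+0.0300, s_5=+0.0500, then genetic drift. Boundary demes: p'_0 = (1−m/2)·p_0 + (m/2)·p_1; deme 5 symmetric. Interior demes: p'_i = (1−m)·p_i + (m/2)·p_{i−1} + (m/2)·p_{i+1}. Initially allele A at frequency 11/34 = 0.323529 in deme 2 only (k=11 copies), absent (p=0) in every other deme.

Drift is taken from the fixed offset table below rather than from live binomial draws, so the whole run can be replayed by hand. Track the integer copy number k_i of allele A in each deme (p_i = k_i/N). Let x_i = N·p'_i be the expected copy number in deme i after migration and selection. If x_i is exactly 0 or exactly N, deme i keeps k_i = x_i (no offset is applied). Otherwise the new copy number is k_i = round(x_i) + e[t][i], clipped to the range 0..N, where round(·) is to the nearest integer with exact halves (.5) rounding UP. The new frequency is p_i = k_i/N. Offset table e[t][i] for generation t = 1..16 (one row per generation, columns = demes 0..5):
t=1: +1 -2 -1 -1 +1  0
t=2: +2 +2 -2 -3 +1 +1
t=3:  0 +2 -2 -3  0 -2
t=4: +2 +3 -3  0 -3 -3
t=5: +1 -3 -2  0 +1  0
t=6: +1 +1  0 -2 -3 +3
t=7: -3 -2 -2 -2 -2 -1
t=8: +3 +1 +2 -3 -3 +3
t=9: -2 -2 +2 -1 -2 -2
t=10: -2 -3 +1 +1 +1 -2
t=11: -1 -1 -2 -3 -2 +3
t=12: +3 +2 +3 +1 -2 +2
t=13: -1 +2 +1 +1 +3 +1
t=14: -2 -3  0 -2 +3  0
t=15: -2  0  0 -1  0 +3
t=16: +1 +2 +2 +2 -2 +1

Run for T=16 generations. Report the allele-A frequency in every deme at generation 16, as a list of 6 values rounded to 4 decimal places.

t=0: k=[0 0 11 0 0 0]
t=1: x=[0.0000 0.2668 10.3774 0.2777 0.0000 0.0000] k=[0 0 9 0 0 0]
t=2: x=[0.0000 0.2183 8.4858 0.2272 0.0000 0.0000] k=[0 2 6 0 0 0]
t=3: x=[0.0475 1.9921 5.7021 0.1515 0.0000 0.0000] k=[0 4 4 0 0 0]
t=4: x=[0.0950 3.7961 3.8654 0.1010 0.0000 0.0000] k=[2 7 1 0 0 0]
t=5: x=[2.0251 6.5622 1.1141 0.0252 0.0000 0.0000] k=[3 4 0 0 0 0]
t=6: x=[2.8866 3.7716 0.0990 0.0000 0.0000 0.0000] k=[4 5 0 0 0 0]
t=7: x=[3.8465 4.7247 0.1238 0.0000 0.0000 0.0000] k=[1 3 0 0 0 0]
t=8: x=[0.9990 2.7958 0.0743 0.0000 0.0000 0.0000] k=[4 4 2 0 0 0]
t=9: x=[3.8225 3.8449 1.9812 0.0505 0.0000 0.0000] k=[2 2 4 0 0 0]
t=10: x=[1.9056 1.9921 3.8158 0.1010 0.0000 0.0000] k=[0 0 5 1 0 0]
t=11: x=[0.0000 0.1213 4.7339 1.0854 0.0257 0.0000] k=[0 0 3 0 0 0]
t=12: x=[0.0000 0.0728 2.8239 0.0757 0.0000 0.0000] k=[0 2 6 1 0 0]
t=13: x=[0.0475 1.9921 5.7270 1.1106 0.0257 0.0000] k=[0 4 7 2 3 0]
t=14: x=[0.0950 3.8693 6.7455 2.1701 2.9794 0.0787] k=[0 1 7 0 6 0]
t=15: x=[0.0238 1.0923 6.6212 0.3282 5.8416 0.1575] k=[0 1 7 0 6 3]
t=16: x=[0.0238 1.0923 6.6212 0.3282 5.9181 3.2142] k=[1 3 9 2 4 4]

[0.0294, 0.0882, 0.2647, 0.0588, 0.1176, 0.1176]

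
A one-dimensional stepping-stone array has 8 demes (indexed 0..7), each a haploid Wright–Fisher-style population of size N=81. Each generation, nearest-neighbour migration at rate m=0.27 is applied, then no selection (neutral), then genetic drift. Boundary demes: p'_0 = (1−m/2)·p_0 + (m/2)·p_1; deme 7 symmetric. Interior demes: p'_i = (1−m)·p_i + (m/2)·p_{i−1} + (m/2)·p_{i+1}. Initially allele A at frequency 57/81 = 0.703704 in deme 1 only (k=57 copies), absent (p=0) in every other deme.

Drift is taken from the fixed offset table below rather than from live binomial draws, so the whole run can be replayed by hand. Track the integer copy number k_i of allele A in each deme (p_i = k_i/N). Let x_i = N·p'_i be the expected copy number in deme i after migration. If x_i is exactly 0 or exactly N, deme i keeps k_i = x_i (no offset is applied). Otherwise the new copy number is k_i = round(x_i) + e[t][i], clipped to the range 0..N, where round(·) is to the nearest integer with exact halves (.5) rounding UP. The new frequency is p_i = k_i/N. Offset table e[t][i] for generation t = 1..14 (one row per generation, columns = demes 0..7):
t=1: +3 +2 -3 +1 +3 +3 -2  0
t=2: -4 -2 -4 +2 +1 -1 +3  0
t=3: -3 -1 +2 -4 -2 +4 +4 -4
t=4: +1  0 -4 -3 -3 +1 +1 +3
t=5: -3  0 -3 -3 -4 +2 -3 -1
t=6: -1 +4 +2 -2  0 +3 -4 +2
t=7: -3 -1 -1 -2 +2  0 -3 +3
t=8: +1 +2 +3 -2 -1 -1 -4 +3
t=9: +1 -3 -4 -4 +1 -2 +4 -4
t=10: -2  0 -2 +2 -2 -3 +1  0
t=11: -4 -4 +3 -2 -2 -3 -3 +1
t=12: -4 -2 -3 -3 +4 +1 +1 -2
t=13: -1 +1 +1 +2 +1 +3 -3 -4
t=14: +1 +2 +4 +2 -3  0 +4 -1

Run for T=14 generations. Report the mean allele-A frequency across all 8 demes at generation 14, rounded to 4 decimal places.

0.0509

t=0: k=[0 57 0 0 0 0 0 0]
t=1: x=[7.6950 41.6100 7.6950 0.0000 0.0000 0.0000 0.0000 0.0000] k=[11 44 5 0 0 0 0 0]
t=2: x=[15.4550 34.2800 9.5900 0.6750 0.0000 0.0000 0.0000 0.0000] k=[11 32 6 3 0 0 0 0]
t=3: x=[13.8350 25.6550 9.1050 3.0000 0.4050 0.0000 0.0000 0.0000] k=[11 25 11 0 0 0 0 0]
t=4: x=[12.8900 21.2200 11.4050 1.4850 0.0000 0.0000 0.0000 0.0000] k=[14 21 7 0 0 0 0 0]
t=5: x=[14.9450 18.1650 7.9450 0.9450 0.0000 0.0000 0.0000 0.0000] k=[12 18 5 0 0 0 0 0]
t=6: x=[12.8100 15.4350 6.0800 0.6750 0.0000 0.0000 0.0000 0.0000] k=[12 19 8 0 0 0 0 0]
t=7: x=[12.9450 16.5700 8.4050 1.0800 0.0000 0.0000 0.0000 0.0000] k=[10 16 7 0 0 0 0 0]
t=8: x=[10.8100 13.9750 7.2700 0.9450 0.0000 0.0000 0.0000 0.0000] k=[12 16 10 0 0 0 0 0]
t=9: x=[12.5400 14.6500 9.4600 1.3500 0.0000 0.0000 0.0000 0.0000] k=[14 12 5 0 0 0 0 0]
t=10: x=[13.7300 11.3250 5.2700 0.6750 0.0000 0.0000 0.0000 0.0000] k=[12 11 3 3 0 0 0 0]
t=11: x=[11.8650 10.0550 4.0800 2.5950 0.4050 0.0000 0.0000 0.0000] k=[8 6 7 1 0 0 0 0]
t=12: x=[7.7300 6.4050 6.0550 1.6750 0.1350 0.0000 0.0000 0.0000] k=[4 4 3 0 4 0 0 0]
t=13: x=[4.0000 3.8650 2.7300 0.9450 2.9200 0.5400 0.0000 0.0000] k=[3 5 4 3 4 4 0 0]
t=14: x=[3.2700 4.5950 4.0000 3.2700 3.8650 3.4600 0.5400 0.0000] k=[4 7 8 5 1 3 5 0]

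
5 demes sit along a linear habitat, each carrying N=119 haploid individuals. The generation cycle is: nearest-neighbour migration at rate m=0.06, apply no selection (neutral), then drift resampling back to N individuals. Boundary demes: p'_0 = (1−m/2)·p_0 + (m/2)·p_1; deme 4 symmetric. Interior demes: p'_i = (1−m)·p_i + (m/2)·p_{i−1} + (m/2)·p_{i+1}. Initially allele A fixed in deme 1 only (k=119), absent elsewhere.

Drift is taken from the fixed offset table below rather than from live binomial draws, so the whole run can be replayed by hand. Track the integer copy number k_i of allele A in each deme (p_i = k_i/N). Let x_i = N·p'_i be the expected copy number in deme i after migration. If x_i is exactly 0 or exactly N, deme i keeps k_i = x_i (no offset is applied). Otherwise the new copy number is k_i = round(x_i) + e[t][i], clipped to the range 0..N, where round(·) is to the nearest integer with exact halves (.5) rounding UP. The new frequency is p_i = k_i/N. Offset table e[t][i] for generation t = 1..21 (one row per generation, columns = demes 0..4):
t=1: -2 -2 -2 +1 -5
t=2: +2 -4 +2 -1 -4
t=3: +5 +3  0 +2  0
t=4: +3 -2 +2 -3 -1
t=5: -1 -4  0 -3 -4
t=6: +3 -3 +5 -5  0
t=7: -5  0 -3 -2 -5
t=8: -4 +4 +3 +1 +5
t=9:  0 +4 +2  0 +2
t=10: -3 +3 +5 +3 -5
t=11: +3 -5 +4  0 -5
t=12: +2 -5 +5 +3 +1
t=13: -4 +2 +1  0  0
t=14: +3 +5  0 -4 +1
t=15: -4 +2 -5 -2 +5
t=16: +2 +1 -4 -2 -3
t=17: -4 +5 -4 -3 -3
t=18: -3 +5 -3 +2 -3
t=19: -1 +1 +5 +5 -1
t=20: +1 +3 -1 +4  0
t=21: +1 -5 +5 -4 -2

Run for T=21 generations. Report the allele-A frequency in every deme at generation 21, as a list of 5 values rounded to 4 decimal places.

t=0: k=[0 119 0 0 0]
t=1: x=[3.5700 111.8600 3.5700 0.0000 0.0000] k=[2 110 2 0 0]
t=2: x=[5.2400 103.5200 5.1800 0.0600 0.0000] k=[7 100 7 0 0]
t=3: x=[9.7900 94.4200 9.5800 0.2100 0.0000] k=[15 97 10 2 0]
t=4: x=[17.4600 91.9300 12.3700 2.1800 0.0600] k=[20 90 14 0 0]
t=5: x=[22.1000 85.6200 15.8600 0.4200 0.0000] k=[21 82 16 0 0]
t=6: x=[22.8300 78.1900 17.5000 0.4800 0.0000] k=[26 75 23 0 0]
t=7: x=[27.4700 71.9700 23.8700 0.6900 0.0000] k=[22 72 21 0 0]
t=8: x=[23.5000 68.9700 21.9000 0.6300 0.0000] k=[20 73 25 2 0]
t=9: x=[21.5900 69.9700 25.7500 2.6300 0.0600] k=[22 74 28 3 2]
t=10: x=[23.5600 71.0600 28.6300 3.7200 2.0300] k=[21 74 34 7 0]
t=11: x=[22.5900 71.2100 34.3900 7.6000 0.2100] k=[26 66 38 8 0]
t=12: x=[27.2000 63.9600 37.9400 8.6600 0.2400] k=[29 59 43 12 1]
t=13: x=[29.9000 57.6200 42.5500 12.6000 1.3300] k=[26 60 44 13 1]
t=14: x=[27.0200 58.5000 43.5500 13.5700 1.3600] k=[30 64 44 10 2]
t=15: x=[31.0200 62.3800 43.5800 10.7800 2.2400] k=[27 64 39 9 7]
t=16: x=[28.1100 62.1400 38.8500 9.8400 7.0600] k=[30 63 35 8 4]
t=17: x=[30.9900 61.1700 35.0300 8.6900 4.1200] k=[27 66 31 6 1]
t=18: x=[28.1700 63.7800 31.3000 6.6000 1.1500] k=[25 69 28 9 0]
t=19: x=[26.3200 66.4500 28.6600 9.3000 0.2700] k=[25 67 34 14 0]
t=20: x=[26.2600 64.7500 34.3900 14.1800 0.4200] k=[27 68 33 18 0]
t=21: x=[28.2300 65.7200 33.6000 17.9100 0.5400] k=[29 61 39 14 0]

[0.2437, 0.5126, 0.3277, 0.1176, 0.0000]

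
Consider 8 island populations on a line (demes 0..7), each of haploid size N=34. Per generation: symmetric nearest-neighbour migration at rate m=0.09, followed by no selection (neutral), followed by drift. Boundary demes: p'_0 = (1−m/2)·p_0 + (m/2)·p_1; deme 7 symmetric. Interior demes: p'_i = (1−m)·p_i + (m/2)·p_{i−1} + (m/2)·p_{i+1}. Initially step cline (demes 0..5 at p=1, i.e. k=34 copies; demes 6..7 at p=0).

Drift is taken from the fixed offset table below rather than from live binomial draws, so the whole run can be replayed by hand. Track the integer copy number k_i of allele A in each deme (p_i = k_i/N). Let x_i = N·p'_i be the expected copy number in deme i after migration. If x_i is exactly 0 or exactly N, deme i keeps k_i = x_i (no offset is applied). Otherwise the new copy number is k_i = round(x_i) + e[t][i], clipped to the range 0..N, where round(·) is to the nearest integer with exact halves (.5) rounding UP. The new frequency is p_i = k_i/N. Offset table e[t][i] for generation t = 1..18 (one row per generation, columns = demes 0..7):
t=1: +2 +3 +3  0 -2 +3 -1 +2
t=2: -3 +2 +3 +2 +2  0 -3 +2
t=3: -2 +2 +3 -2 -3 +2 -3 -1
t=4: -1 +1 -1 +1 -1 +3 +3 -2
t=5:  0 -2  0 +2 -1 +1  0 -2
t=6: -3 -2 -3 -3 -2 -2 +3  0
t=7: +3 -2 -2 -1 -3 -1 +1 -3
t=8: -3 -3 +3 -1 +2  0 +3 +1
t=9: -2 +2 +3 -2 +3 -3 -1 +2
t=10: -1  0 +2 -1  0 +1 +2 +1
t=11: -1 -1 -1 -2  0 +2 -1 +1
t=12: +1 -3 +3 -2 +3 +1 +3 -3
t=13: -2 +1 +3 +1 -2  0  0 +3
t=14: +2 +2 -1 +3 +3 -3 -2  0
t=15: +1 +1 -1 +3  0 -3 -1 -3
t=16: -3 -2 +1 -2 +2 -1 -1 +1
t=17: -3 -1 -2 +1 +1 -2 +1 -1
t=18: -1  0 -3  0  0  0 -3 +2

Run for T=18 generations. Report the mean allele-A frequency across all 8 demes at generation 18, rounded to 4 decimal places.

t=0: k=[34 34 34 34 34 34 0 0]
t=1: x=[34.0000 34.0000 34.0000 34.0000 34.0000 32.4700 1.5300 0.0000] k=[34 34 34 34 34 34 1 0]
t=2: x=[34.0000 34.0000 34.0000 34.0000 34.0000 32.5150 2.4400 0.0450] k=[34 34 34 34 34 33 0 2]
t=3: x=[34.0000 34.0000 34.0000 34.0000 33.9550 31.5600 1.5750 1.9100] k=[34 34 34 34 31 34 0 1]
t=4: x=[34.0000 34.0000 34.0000 33.8650 31.2700 32.3350 1.5750 0.9550] k=[34 34 34 34 30 34 5 0]
t=5: x=[34.0000 34.0000 34.0000 33.8200 30.3600 32.5150 6.0800 0.2250] k=[34 34 34 34 29 34 6 0]
t=6: x=[34.0000 34.0000 34.0000 33.7750 29.4500 32.5150 6.9900 0.2700] k=[34 34 34 31 27 31 10 0]
t=7: x=[34.0000 34.0000 33.8650 30.9550 27.3600 29.8750 10.4950 0.4500] k=[34 34 32 30 24 29 11 0]
t=8: x=[34.0000 33.9100 32.0000 29.8200 24.4950 27.9650 11.3150 0.4950] k=[34 31 34 29 26 28 14 1]
t=9: x=[33.8650 31.2700 33.6400 29.0900 26.2250 27.2800 14.0450 1.5850] k=[32 33 34 27 29 24 13 4]
t=10: x=[32.0450 33.0000 33.6400 27.4050 28.6850 23.7300 13.0900 4.4050] k=[31 33 34 26 29 25 15 5]
t=11: x=[31.0900 32.9550 33.5950 26.4950 28.6850 24.7300 15.0000 5.4500] k=[30 32 33 24 29 27 14 6]
t=12: x=[30.0900 31.9550 32.5500 24.6300 28.6850 26.5050 14.2250 6.3600] k=[31 29 34 23 32 28 17 3]
t=13: x=[30.9100 29.3150 33.2800 23.9000 31.4150 27.6850 16.8650 3.6300] k=[29 30 34 25 29 28 17 7]
t=14: x=[29.0450 30.1350 33.4150 25.5850 28.7750 27.5500 17.0450 7.4500] k=[31 32 32 29 32 25 15 7]
t=15: x=[31.0450 31.9550 31.8650 29.2700 31.5500 24.8650 15.0900 7.3600] k=[32 33 31 32 32 22 14 4]
t=16: x=[32.0450 32.8650 31.1350 31.9550 31.5500 22.0900 13.9100 4.4500] k=[29 31 32 30 34 21 13 5]
t=17: x=[29.0900 30.9550 31.8650 30.2700 33.2350 21.2250 13.0000 5.3600] k=[26 30 30 31 34 19 14 4]
t=18: x=[26.1800 29.8200 30.0450 31.0900 33.1900 19.4500 13.7750 4.4500] k=[25 30 27 31 33 19 11 6]

0.6691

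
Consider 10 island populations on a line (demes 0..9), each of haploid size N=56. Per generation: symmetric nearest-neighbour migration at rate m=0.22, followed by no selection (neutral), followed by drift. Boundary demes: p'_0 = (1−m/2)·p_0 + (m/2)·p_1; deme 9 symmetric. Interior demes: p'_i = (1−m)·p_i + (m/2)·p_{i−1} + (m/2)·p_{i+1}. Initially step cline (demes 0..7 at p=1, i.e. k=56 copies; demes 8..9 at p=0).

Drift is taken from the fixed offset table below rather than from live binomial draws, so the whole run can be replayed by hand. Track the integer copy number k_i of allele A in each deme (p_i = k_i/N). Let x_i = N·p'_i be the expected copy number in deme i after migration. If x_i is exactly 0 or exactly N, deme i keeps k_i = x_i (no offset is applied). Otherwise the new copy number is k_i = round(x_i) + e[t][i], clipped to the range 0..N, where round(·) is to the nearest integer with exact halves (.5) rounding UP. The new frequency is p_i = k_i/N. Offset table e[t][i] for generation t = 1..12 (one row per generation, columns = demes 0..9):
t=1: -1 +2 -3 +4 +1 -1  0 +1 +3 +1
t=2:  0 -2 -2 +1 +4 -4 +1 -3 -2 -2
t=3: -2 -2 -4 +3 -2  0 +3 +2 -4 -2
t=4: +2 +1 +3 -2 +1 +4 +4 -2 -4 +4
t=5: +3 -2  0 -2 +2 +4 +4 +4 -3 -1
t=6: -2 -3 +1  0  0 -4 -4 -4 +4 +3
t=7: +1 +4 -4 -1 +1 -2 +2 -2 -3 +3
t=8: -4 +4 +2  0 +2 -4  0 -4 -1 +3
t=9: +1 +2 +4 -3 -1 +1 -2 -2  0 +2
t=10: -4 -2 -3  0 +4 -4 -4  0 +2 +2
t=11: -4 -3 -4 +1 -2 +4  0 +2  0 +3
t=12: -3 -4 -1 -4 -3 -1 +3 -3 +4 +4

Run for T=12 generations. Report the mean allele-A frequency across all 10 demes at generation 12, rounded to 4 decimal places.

0.7821

t=0: k=[56 56 56 56 56 56 56 56 0 0]
t=1: x=[56.0000 56.0000 56.0000 56.0000 56.0000 56.0000 56.0000 49.8400 6.1600 0.0000] k=[56 56 56 56 56 56 56 51 9 0]
t=2: x=[56.0000 56.0000 56.0000 56.0000 56.0000 56.0000 55.4500 46.9300 12.6300 0.9900] k=[56 56 56 56 56 56 56 44 11 0]
t=3: x=[56.0000 56.0000 56.0000 56.0000 56.0000 56.0000 54.6800 41.6900 13.4200 1.2100] k=[56 56 56 56 56 56 56 44 9 0]
t=4: x=[56.0000 56.0000 56.0000 56.0000 56.0000 56.0000 54.6800 41.4700 11.8600 0.9900] k=[56 56 56 56 56 56 56 39 8 5]
t=5: x=[56.0000 56.0000 56.0000 56.0000 56.0000 56.0000 54.1300 37.4600 11.0800 5.3300] k=[56 56 56 56 56 56 56 41 8 4]
t=6: x=[56.0000 56.0000 56.0000 56.0000 56.0000 56.0000 54.3500 39.0200 11.1900 4.4400] k=[56 56 56 56 56 56 50 35 15 7]
t=7: x=[56.0000 56.0000 56.0000 56.0000 56.0000 55.3400 49.0100 34.4500 16.3200 7.8800] k=[56 56 56 56 56 53 51 32 13 11]
t=8: x=[56.0000 56.0000 56.0000 56.0000 55.6700 53.1100 49.1300 32.0000 14.8700 11.2200] k=[56 56 56 56 56 49 49 28 14 14]
t=9: x=[56.0000 56.0000 56.0000 56.0000 55.2300 49.7700 46.6900 28.7700 15.5400 14.0000] k=[56 56 56 56 54 51 45 27 16 16]
t=10: x=[56.0000 56.0000 56.0000 55.7800 53.8900 50.6700 43.6800 27.7700 17.2100 16.0000] k=[56 56 56 56 56 47 40 28 19 18]
t=11: x=[56.0000 56.0000 56.0000 56.0000 55.0100 47.2200 39.4500 28.3300 19.8800 18.1100] k=[56 56 56 56 53 51 39 30 20 21]
t=12: x=[56.0000 56.0000 56.0000 55.6700 53.1100 49.9000 39.3300 29.8900 21.2100 20.8900] k=[56 56 56 52 50 49 42 27 25 25]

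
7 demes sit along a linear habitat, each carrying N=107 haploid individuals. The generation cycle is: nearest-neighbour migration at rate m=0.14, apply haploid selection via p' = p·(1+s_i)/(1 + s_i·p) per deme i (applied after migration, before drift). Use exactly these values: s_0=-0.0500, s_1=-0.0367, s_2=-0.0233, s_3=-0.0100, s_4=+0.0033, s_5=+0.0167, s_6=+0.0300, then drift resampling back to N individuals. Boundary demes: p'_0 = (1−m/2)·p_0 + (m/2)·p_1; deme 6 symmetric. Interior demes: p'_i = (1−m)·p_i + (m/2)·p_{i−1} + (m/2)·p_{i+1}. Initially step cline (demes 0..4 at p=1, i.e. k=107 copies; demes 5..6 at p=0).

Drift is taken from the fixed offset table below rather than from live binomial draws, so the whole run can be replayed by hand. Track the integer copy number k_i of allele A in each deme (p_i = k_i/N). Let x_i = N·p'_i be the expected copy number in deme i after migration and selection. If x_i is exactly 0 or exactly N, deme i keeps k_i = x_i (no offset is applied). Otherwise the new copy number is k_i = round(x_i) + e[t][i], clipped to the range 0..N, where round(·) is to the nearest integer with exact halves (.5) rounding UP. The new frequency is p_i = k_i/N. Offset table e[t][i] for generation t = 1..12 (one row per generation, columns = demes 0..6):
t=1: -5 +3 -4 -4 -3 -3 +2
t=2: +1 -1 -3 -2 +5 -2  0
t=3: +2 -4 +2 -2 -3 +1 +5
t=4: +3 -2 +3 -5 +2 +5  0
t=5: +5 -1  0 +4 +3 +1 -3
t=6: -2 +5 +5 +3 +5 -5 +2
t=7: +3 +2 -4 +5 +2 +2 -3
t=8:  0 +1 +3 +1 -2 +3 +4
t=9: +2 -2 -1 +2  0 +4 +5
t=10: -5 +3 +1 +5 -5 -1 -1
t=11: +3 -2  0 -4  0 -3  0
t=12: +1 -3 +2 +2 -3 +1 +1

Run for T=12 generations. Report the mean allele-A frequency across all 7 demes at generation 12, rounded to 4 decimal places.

t=0: k=[107 107 107 107 107 0 0]
t=1: x=[107.0000 107.0000 107.0000 107.0000 99.5329 7.6062 0.0000] k=[107 107 107 107 97 5 0]
t=2: x=[107.0000 107.0000 107.0000 106.2930 91.3042 11.2557 0.3605] k=[107 107 107 104 96 9 0]
t=3: x=[107.0000 107.0000 106.7850 103.6172 90.5160 14.6684 0.6488] k=[107 107 107 102 88 16 6]
t=4: x=[107.0000 107.0000 106.6417 101.3162 83.9995 20.6142 6.8881] k=[107 107 107 96 86 26 7]
t=5: x=[107.0000 107.0000 106.2118 95.9710 82.5622 29.2205 8.5599] k=[107 107 106 100 86 30 6]
t=6: x=[107.0000 106.9273 105.6182 99.3691 83.1212 32.6143 7.8934] k=[107 107 107 102 88 28 10]
t=7: x=[107.0000 107.0000 106.6417 101.3162 84.8379 31.3055 11.5613] k=[107 107 103 106 87 33 9]
t=8: x=[107.0000 106.7094 103.4091 104.4350 84.6084 35.4917 10.9676] k=[107 107 106 105 83 38 15]
t=9: x=[107.0000 106.9273 105.9764 103.4961 81.4541 39.9538 17.0290] k=[107 105 105 105 81 44 22]
t=10: x=[106.8526 105.0704 104.9532 103.2841 80.1563 45.4825 24.0872] k=[102 107 106 107 75 44 23]
t=11: x=[102.1164 106.5641 106.1197 104.6672 75.1438 45.1316 25.0324] k=[105 105 106 101 75 42 25]
t=12: x=[104.8968 104.9978 105.5466 99.4599 74.5845 43.5470 26.7791] k=[106 102 107 101 72 45 28]

0.7490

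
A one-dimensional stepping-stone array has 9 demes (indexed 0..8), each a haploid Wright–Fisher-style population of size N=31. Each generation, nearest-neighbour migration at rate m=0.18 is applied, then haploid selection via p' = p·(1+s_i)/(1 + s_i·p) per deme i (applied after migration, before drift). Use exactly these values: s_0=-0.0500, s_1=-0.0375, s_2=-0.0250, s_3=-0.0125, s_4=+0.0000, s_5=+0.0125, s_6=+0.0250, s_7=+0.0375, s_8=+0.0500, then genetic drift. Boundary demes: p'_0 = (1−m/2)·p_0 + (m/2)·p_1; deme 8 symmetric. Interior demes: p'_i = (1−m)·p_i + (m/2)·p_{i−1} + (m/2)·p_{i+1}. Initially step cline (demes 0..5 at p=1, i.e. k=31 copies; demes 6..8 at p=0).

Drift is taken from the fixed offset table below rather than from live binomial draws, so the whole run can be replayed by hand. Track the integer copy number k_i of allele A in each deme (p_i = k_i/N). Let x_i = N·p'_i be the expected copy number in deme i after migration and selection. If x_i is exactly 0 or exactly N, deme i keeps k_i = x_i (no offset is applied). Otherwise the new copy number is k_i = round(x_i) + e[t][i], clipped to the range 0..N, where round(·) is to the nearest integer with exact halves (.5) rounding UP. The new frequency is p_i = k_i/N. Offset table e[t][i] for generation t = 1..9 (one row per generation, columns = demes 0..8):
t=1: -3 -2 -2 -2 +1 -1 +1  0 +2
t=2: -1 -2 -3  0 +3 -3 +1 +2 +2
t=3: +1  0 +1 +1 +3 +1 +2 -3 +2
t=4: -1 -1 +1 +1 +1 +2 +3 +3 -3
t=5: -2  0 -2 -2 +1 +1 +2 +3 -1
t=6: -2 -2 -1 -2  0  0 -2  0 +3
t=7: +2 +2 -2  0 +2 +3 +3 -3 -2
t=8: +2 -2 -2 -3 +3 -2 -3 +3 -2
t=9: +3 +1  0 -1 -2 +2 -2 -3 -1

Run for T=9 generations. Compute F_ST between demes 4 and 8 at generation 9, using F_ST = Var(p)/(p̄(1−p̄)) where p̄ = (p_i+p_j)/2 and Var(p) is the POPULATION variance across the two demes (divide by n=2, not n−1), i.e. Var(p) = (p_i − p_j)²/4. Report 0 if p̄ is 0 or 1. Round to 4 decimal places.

0.7618

t=0: k=[31 31 31 31 31 31 0 0 0]
t=1: x=[31.0000 31.0000 31.0000 31.0000 31.0000 28.2414 2.8533 0.0000 0.0000] k=[31 31 31 31 31 27 4 0 0]
t=2: x=[31.0000 31.0000 31.0000 31.0000 30.6400 25.3476 5.8259 0.3733 0.0000] k=[31 31 31 31 31 22 7 2 0]
t=3: x=[31.0000 31.0000 31.0000 31.0000 30.1900 21.5418 8.0462 2.3487 0.1889] k=[31 31 31 31 31 23 10 0 2]
t=4: x=[31.0000 31.0000 31.0000 31.0000 30.2800 22.6261 10.4403 1.1190 1.9054] k=[31 31 31 31 31 25 13 4 0]
t=5: x=[31.0000 31.0000 31.0000 31.0000 30.4600 24.5239 13.4577 4.5922 0.3778] k=[31 31 31 31 31 26 15 8 0]
t=6: x=[31.0000 31.0000 31.0000 31.0000 30.5500 25.5163 15.5514 8.1288 0.7551] k=[31 31 31 31 31 26 14 8 4]
t=7: x=[31.0000 31.0000 31.0000 31.0000 30.5500 25.4270 14.7308 8.4036 4.5460] k=[31 31 31 31 31 28 18 5 3]
t=8: x=[31.0000 31.0000 31.0000 31.0000 30.7300 27.4096 17.9171 6.1699 3.3220] k=[31 31 31 31 31 25 15 9 1]
t=9: x=[31.0000 31.0000 31.0000 31.0000 30.4600 24.7026 15.5514 9.0541 1.8010] k=[31 31 31 31 28 27 14 6 1]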